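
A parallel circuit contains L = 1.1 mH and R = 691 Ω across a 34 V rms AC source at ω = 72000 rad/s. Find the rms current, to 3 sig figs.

X_L = ωL = 79.2 Ω
Parallel: admittances add. Y = 1/R + 1/(jωL)
Y = (0.00145 − j0.0126) S
|Y| = 0.0127 S → |Z| = 1/|Y| = 78.7 Ω, ∠Z = −∠Y = 83.5°
I = V/|Z| = 34/78.7 = 432 mA

432 mA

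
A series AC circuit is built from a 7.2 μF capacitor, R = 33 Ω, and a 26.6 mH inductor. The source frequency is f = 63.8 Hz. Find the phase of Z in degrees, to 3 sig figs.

-84.4°

ω = 2πf = 400.9 rad/s
X_L = ωL = 10.7 Ω
X_C = 1/(ωC) = 346 Ω
Net reactance X = X_L − X_C = -336 Ω
Z = 33.0 − j336 Ω
|Z| = √(33.0² + 336²) = 337 Ω
∠Z = arctan(-336/33.0) = -84.4°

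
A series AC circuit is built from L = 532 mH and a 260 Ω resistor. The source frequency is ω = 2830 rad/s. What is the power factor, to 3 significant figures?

0.170

X_L = ωL = 1510 Ω
Z = 260 + j1510 Ω
|Z| = √(260² + 1510²) = 1530 Ω
∠Z = arctan(1510/260) = 80.2°
cos φ = cos(80.2°) = 0.170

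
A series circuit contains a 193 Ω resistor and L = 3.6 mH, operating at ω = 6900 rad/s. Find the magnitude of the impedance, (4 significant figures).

X_L = ωL = 24.84 Ω
Z = 193.0 + j24.84 Ω
|Z| = √(193.0² + 24.84²) = 194.6 Ω

194.6 Ω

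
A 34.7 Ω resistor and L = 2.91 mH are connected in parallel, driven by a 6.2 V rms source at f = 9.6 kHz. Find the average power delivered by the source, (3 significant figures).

1.11 W

ω = 2πf = 60320 rad/s
X_L = ωL = 176 Ω
Parallel: admittances add. Y = 1/R + 1/(jωL)
Y = (0.0288 − j0.00570) S
|Y| = 0.0294 S → |Z| = 1/|Y| = 34.0 Ω, ∠Z = −∠Y = 11.2°
I = V/|Z| = 182 mA
P = VI cos φ = 6.2 × 0.182 × cos(11.2°) = 1.11 W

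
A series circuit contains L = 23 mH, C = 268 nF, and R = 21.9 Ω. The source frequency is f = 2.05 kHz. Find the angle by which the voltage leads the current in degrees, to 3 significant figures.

ω = 2πf = 12880 rad/s
X_L = ωL = 296 Ω
X_C = 1/(ωC) = 290 Ω
Net reactance X = X_L − X_C = 6.56 Ω
Z = 21.9 + j6.56 Ω
|Z| = √(21.9² + 6.56²) = 22.9 Ω
∠Z = arctan(6.56/21.9) = 16.7°

16.7°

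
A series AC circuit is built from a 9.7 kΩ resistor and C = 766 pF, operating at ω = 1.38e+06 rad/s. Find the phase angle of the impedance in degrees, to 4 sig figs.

X_C = 1/(ωC) = 946.0 Ω
Z = 9700 − j946.0 Ω
|Z| = √(9700² + 946.0²) = 9746 Ω
∠Z = arctan(-946.0/9700) = -5.570°

-5.570°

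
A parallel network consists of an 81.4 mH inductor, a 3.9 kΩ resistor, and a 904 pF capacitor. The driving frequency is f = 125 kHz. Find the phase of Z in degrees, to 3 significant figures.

-69.7°

ω = 2πf = 785400 rad/s
X_L = ωL = 63900 Ω
X_C = 1/(ωC) = 1410 Ω
Parallel: admittances add. Y = 1/R + 1/(jωL) + jωC
Y = (0.000256 + j0.000694) S
|Y| = 0.000740 S → |Z| = 1/|Y| = 1350 Ω, ∠Z = −∠Y = -69.7°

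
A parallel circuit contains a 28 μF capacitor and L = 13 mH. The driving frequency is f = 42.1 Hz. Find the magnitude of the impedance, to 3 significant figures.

3.53 Ω

ω = 2πf = 264.5 rad/s
X_L = ωL = 3.44 Ω
X_C = 1/(ωC) = 135 Ω
Parallel: admittances add. Y = 1/(jωL) + jωC
Y = (0 − j0.283) S
|Y| = 0.283 S → |Z| = 1/|Y| = 3.53 Ω, ∠Z = −∠Y = 90.0°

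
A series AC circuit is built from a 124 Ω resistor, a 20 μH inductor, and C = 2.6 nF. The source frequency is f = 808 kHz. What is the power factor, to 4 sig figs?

0.9791

ω = 2πf = 5.077e+06 rad/s
X_L = ωL = 101.5 Ω
X_C = 1/(ωC) = 75.76 Ω
Net reactance X = X_L − X_C = 25.78 Ω
Z = 124.0 + j25.78 Ω
|Z| = √(124.0² + 25.78²) = 126.7 Ω
∠Z = arctan(25.78/124.0) = 11.74°
cos φ = cos(11.74°) = 0.9791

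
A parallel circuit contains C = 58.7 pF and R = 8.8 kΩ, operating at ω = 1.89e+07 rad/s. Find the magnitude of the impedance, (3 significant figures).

X_C = 1/(ωC) = 901 Ω
Parallel: admittances add. Y = 1/R + jωC
Y = (0.000114 + j0.00111) S
|Y| = 0.00112 S → |Z| = 1/|Y| = 897 Ω, ∠Z = −∠Y = -84.2°

897 Ω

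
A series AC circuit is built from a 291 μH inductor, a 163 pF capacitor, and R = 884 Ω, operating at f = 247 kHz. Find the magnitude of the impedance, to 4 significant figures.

ω = 2πf = 1.552e+06 rad/s
X_L = ωL = 451.6 Ω
X_C = 1/(ωC) = 3953 Ω
Net reactance X = X_L − X_C = -3501 Ω
Z = 884.0 − j3501 Ω
|Z| = √(884.0² + 3501²) = 3611 Ω

3611 Ω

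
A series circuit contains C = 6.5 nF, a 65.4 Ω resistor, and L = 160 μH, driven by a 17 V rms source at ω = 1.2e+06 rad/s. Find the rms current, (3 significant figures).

X_L = ωL = 192 Ω
X_C = 1/(ωC) = 128 Ω
Net reactance X = X_L − X_C = 63.8 Ω
Z = 65.4 + j63.8 Ω
|Z| = √(65.4² + 63.8²) = 91.4 Ω
I = V/|Z| = 17/91.4 = 186 mA

186 mA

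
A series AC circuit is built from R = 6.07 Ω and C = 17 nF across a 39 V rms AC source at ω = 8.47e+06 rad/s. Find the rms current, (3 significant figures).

X_C = 1/(ωC) = 6.94 Ω
Z = 6.07 − j6.94 Ω
|Z| = √(6.07² + 6.94²) = 9.22 Ω
I = V/|Z| = 39/9.22 = 4.23 A

4.23 A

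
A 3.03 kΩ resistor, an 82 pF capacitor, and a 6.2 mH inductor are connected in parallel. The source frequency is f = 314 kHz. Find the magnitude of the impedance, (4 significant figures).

ω = 2πf = 1.973e+06 rad/s
X_L = ωL = 12230 Ω
X_C = 1/(ωC) = 6181 Ω
Parallel: admittances add. Y = 1/R + 1/(jωL) + jωC
Y = (0.0003300 + j8.003e-05) S
|Y| = 0.0003396 S → |Z| = 1/|Y| = 2945 Ω, ∠Z = −∠Y = -13.63°

2945 Ω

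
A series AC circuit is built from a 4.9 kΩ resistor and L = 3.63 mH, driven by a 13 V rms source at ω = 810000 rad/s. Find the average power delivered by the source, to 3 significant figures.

X_L = ωL = 2940 Ω
Z = 4900 + j2940 Ω
|Z| = √(4900² + 2940²) = 5710 Ω
∠Z = arctan(2940/4900) = 31.0°
I = V/|Z| = 2.27 mA
P = VI cos φ = 13 × 0.00227 × cos(31.0°) = 25.4 mW

25.4 mW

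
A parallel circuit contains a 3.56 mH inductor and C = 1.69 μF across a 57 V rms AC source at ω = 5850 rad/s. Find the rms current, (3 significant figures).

X_L = ωL = 20.8 Ω
X_C = 1/(ωC) = 101 Ω
Parallel: admittances add. Y = 1/(jωL) + jωC
Y = (0 − j0.0381) S
|Y| = 0.0381 S → |Z| = 1/|Y| = 26.2 Ω, ∠Z = −∠Y = 90.0°
I = V/|Z| = 57/26.2 = 2.17 A

2.17 A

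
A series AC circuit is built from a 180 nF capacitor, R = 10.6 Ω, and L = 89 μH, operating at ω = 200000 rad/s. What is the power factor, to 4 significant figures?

0.7282

X_L = ωL = 17.80 Ω
X_C = 1/(ωC) = 27.78 Ω
Net reactance X = X_L − X_C = -9.978 Ω
Z = 10.60 − j9.978 Ω
|Z| = √(10.60² + 9.978²) = 14.56 Ω
∠Z = arctan(-9.978/10.60) = -43.27°
cos φ = cos(-43.27°) = 0.7282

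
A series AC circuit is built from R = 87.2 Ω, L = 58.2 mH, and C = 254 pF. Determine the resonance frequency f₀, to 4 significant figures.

ω₀ = 1/√(LC) = 1/√(0.0582 × 2.54e-10) = 260100 rad/s
f₀ = ω₀/(2π) = 41.39 kHz

41.39 kHz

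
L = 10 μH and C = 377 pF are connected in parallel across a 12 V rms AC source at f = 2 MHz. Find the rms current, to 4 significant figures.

38.64 mA

ω = 2πf = 1.257e+07 rad/s
X_L = ωL = 125.7 Ω
X_C = 1/(ωC) = 211.1 Ω
Parallel: admittances add. Y = 1/(jωL) + jωC
Y = (0 − j0.003220) S
|Y| = 0.003220 S → |Z| = 1/|Y| = 310.5 Ω, ∠Z = −∠Y = 90.00°
I = V/|Z| = 12/310.5 = 38.64 mA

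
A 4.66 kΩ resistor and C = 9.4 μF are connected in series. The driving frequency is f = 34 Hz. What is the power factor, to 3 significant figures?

0.994

ω = 2πf = 213.6 rad/s
X_C = 1/(ωC) = 498 Ω
Z = 4660 − j498 Ω
|Z| = √(4660² + 498²) = 4690 Ω
∠Z = arctan(-498/4660) = -6.10°
cos φ = cos(-6.10°) = 0.994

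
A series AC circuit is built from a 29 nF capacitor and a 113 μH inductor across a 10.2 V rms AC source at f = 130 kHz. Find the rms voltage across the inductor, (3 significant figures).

ω = 2πf = 816800 rad/s
X_L = ωL = 92.3 Ω
X_C = 1/(ωC) = 42.2 Ω
Net reactance X = X_L − X_C = 50.1 Ω
Z = j50.1 Ω
|Z| = √(0² + 50.1²) = 50.1 Ω
I = V/|Z| = 204 mA
V_L = I·|Z_L| = 0.204 × 92.3 = 18.8 V

18.8 V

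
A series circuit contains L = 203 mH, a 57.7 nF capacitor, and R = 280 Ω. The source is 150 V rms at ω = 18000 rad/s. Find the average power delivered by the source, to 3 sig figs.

X_L = ωL = 3650 Ω
X_C = 1/(ωC) = 963 Ω
Net reactance X = X_L − X_C = 2690 Ω
Z = 280 + j2690 Ω
|Z| = √(280² + 2690²) = 2710 Ω
∠Z = arctan(2690/280) = 84.1°
I = V/|Z| = 55.4 mA
P = VI cos φ = 150 × 0.0554 × cos(84.1°) = 861 mW

861 mW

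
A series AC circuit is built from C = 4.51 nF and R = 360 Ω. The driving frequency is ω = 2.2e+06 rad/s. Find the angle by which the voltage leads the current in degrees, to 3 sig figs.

-15.6°

X_C = 1/(ωC) = 101 Ω
Z = 360 − j101 Ω
|Z| = √(360² + 101²) = 374 Ω
∠Z = arctan(-101/360) = -15.6°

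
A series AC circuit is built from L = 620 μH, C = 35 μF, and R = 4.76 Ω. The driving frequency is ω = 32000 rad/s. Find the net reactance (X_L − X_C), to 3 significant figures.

18.9 Ω

X_L = ωL = 19.8 Ω
X_C = 1/(ωC) = 0.893 Ω
X = 19.8 − 0.893 = 18.9 Ω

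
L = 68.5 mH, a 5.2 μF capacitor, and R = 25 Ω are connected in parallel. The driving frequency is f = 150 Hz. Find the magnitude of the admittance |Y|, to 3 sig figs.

ω = 2πf = 942.5 rad/s
X_L = ωL = 64.6 Ω
X_C = 1/(ωC) = 204 Ω
Parallel: admittances add. Y = 1/R + 1/(jωL) + jωC
Y = (0.0400 − j0.0106) S
|Y| = 0.0414 S → |Z| = 1/|Y| = 24.2 Ω, ∠Z = −∠Y = 14.8°

41.4 mS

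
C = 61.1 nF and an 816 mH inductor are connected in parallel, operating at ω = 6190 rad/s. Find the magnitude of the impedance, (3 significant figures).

X_L = ωL = 5050 Ω
X_C = 1/(ωC) = 2640 Ω
Parallel: admittances add. Y = 1/(jωL) + jωC
Y = (0 + j0.000180) S
|Y| = 0.000180 S → |Z| = 1/|Y| = 5550 Ω, ∠Z = −∠Y = -90.0°

5550 Ω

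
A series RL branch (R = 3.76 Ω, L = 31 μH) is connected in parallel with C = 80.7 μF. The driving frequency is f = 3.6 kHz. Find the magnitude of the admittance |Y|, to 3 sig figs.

ω = 2πf = 22620 rad/s
X_L = ωL = 0.701 Ω
X_C = 1/(ωC) = 0.548 Ω
Branch 1 (R+jX_L): Z₁ = 3.76 + j0.701 Ω, |Z₁| = 3.82 Ω
Branch 2 (−jX_C): Z₂ = −j0.548 Ω
Parallel: Z = Z₁Z₂/(Z₁+Z₂), |Z| = 0.557 Ω, ∠Z = -81.8°
|Y| = 1/|Z| = 1.80 S

1.80 S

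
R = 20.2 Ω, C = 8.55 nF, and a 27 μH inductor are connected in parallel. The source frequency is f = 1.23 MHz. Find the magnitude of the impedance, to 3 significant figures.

ω = 2πf = 7.728e+06 rad/s
X_L = ωL = 209 Ω
X_C = 1/(ωC) = 15.1 Ω
Parallel: admittances add. Y = 1/R + 1/(jωL) + jωC
Y = (0.0495 + j0.0613) S
|Y| = 0.0788 S → |Z| = 1/|Y| = 12.7 Ω, ∠Z = −∠Y = -51.1°

12.7 Ω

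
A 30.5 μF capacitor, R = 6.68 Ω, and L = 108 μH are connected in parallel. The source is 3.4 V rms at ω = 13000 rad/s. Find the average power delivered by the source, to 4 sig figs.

X_L = ωL = 1.404 Ω
X_C = 1/(ωC) = 2.522 Ω
Parallel: admittances add. Y = 1/R + 1/(jωL) + jωC
Y = (0.1497 − j0.3158) S
|Y| = 0.3494 S → |Z| = 1/|Y| = 2.862 Ω, ∠Z = −∠Y = 64.63°
I = V/|Z| = 1.188 A
P = VI cos φ = 3.4 × 1.188 × cos(64.63°) = 1.731 W

1.731 W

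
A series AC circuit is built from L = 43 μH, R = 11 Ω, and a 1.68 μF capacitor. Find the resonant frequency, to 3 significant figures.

18.7 kHz

ω₀ = 1/√(LC) = 1/√(4.3e-05 × 1.68e-06) = 117700 rad/s
f₀ = ω₀/(2π) = 18.7 kHz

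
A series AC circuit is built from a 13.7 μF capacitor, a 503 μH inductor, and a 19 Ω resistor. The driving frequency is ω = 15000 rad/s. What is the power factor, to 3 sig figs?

0.990

X_L = ωL = 7.54 Ω
X_C = 1/(ωC) = 4.87 Ω
Net reactance X = X_L − X_C = 2.68 Ω
Z = 19.0 + j2.68 Ω
|Z| = √(19.0² + 2.68²) = 19.2 Ω
∠Z = arctan(2.68/19.0) = 8.03°
cos φ = cos(8.03°) = 0.990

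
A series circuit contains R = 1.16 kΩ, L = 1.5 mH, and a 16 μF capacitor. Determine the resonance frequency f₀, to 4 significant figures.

ω₀ = 1/√(LC) = 1/√(0.0015 × 1.6e-05) = 6455 rad/s
f₀ = ω₀/(2π) = 1.027 kHz

1.027 kHz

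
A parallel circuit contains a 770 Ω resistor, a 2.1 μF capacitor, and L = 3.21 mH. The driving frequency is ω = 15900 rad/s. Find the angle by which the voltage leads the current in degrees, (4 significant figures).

X_L = ωL = 51.04 Ω
X_C = 1/(ωC) = 29.95 Ω
Parallel: admittances add. Y = 1/R + 1/(jωL) + jωC
Y = (0.001299 + j0.01380) S
|Y| = 0.01386 S → |Z| = 1/|Y| = 72.16 Ω, ∠Z = −∠Y = -84.62°

-84.62°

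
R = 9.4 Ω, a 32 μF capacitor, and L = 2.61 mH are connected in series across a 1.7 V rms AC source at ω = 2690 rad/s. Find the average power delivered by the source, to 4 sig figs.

248.1 mW

X_L = ωL = 7.021 Ω
X_C = 1/(ωC) = 11.62 Ω
Net reactance X = X_L − X_C = -4.596 Ω
Z = 9.400 − j4.596 Ω
|Z| = √(9.400² + 4.596²) = 10.46 Ω
∠Z = arctan(-4.596/9.400) = -26.06°
I = V/|Z| = 162.5 mA
P = VI cos φ = 1.7 × 0.1625 × cos(-26.06°) = 248.1 mW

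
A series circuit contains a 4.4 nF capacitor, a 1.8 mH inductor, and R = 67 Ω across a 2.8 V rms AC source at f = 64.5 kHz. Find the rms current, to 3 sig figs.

ω = 2πf = 405300 rad/s
X_L = ωL = 729 Ω
X_C = 1/(ωC) = 561 Ω
Net reactance X = X_L − X_C = 169 Ω
Z = 67.0 + j169 Ω
|Z| = √(67.0² + 169²) = 181 Ω
I = V/|Z| = 2.8/181 = 15.4 mA

15.4 mA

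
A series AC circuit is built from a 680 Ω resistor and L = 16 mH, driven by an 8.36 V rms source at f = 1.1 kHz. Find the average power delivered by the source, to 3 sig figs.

ω = 2πf = 6912 rad/s
X_L = ωL = 111 Ω
Z = 680 + j111 Ω
|Z| = √(680² + 111²) = 689 Ω
∠Z = arctan(111/680) = 9.24°
I = V/|Z| = 12.1 mA
P = VI cos φ = 8.36 × 0.0121 × cos(9.24°) = 100 mW

100 mW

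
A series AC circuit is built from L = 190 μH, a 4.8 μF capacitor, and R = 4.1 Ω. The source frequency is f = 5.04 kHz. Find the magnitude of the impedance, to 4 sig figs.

ω = 2πf = 31670 rad/s
X_L = ωL = 6.017 Ω
X_C = 1/(ωC) = 6.579 Ω
Net reactance X = X_L − X_C = -0.5620 Ω
Z = 4.100 − j0.5620 Ω
|Z| = √(4.100² + 0.5620²) = 4.138 Ω

4.138 Ω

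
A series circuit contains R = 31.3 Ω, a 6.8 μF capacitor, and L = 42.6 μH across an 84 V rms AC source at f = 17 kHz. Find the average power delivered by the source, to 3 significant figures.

ω = 2πf = 106800 rad/s
X_L = ωL = 4.55 Ω
X_C = 1/(ωC) = 1.38 Ω
Net reactance X = X_L − X_C = 3.17 Ω
Z = 31.3 + j3.17 Ω
|Z| = √(31.3² + 3.17²) = 31.5 Ω
∠Z = arctan(3.17/31.3) = 5.79°
I = V/|Z| = 2.67 A
P = VI cos φ = 84 × 2.67 × cos(5.79°) = 223 W

223 W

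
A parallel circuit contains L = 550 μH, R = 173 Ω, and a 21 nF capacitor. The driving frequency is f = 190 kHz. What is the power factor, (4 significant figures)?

0.2384

ω = 2πf = 1.194e+06 rad/s
X_L = ωL = 656.6 Ω
X_C = 1/(ωC) = 39.89 Ω
Parallel: admittances add. Y = 1/R + 1/(jωL) + jωC
Y = (0.005780 + j0.02355) S
|Y| = 0.02425 S → |Z| = 1/|Y| = 41.24 Ω, ∠Z = −∠Y = -76.21°
cos φ = cos(-76.21°) = 0.2384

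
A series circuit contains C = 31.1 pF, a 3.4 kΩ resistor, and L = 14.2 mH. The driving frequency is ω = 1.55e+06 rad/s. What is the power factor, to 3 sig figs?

X_L = ωL = 22000 Ω
X_C = 1/(ωC) = 20700 Ω
Net reactance X = X_L − X_C = 1270 Ω
Z = 3400 + j1270 Ω
|Z| = √(3400² + 1270²) = 3630 Ω
∠Z = arctan(1270/3400) = 20.4°
cos φ = cos(20.4°) = 0.937

0.937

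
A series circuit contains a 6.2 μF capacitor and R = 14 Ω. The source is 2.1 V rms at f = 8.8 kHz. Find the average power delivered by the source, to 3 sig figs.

302 mW

ω = 2πf = 55290 rad/s
X_C = 1/(ωC) = 2.92 Ω
Z = 14.0 − j2.92 Ω
|Z| = √(14.0² + 2.92²) = 14.3 Ω
∠Z = arctan(-2.92/14.0) = -11.8°
I = V/|Z| = 147 mA
P = VI cos φ = 2.1 × 0.147 × cos(-11.8°) = 302 mW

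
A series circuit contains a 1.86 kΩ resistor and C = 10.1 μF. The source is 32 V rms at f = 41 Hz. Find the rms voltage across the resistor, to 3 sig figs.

ω = 2πf = 257.6 rad/s
X_C = 1/(ωC) = 384 Ω
Z = 1860 − j384 Ω
|Z| = √(1860² + 384²) = 1900 Ω
I = V/|Z| = 16.8 mA
V_R = I·|Z_R| = 0.0168 × 1860 = 31.3 V

31.3 V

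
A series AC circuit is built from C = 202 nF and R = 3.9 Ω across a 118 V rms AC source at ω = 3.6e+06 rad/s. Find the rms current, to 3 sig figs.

28.5 A

X_C = 1/(ωC) = 1.38 Ω
Z = 3.90 − j1.38 Ω
|Z| = √(3.90² + 1.38²) = 4.14 Ω
I = V/|Z| = 118/4.14 = 28.5 A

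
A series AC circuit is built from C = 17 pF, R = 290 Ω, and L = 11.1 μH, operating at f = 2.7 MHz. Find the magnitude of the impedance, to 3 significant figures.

3290 Ω

ω = 2πf = 1.696e+07 rad/s
X_L = ωL = 188 Ω
X_C = 1/(ωC) = 3470 Ω
Net reactance X = X_L − X_C = -3280 Ω
Z = 290 − j3280 Ω
|Z| = √(290² + 3280²) = 3290 Ω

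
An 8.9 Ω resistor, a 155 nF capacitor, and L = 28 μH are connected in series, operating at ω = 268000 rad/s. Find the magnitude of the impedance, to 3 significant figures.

18.8 Ω

X_L = ωL = 7.50 Ω
X_C = 1/(ωC) = 24.1 Ω
Net reactance X = X_L − X_C = -16.6 Ω
Z = 8.90 − j16.6 Ω
|Z| = √(8.90² + 16.6²) = 18.8 Ω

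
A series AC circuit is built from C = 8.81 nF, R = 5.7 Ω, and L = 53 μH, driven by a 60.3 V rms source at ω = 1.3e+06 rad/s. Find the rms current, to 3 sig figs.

X_L = ωL = 68.9 Ω
X_C = 1/(ωC) = 87.3 Ω
Net reactance X = X_L − X_C = -18.4 Ω
Z = 5.70 − j18.4 Ω
|Z| = √(5.70² + 18.4²) = 19.3 Ω
I = V/|Z| = 60.3/19.3 = 3.13 A

3.13 A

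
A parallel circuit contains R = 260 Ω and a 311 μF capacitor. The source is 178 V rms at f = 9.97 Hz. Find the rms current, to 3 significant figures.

ω = 2πf = 62.64 rad/s
X_C = 1/(ωC) = 51.3 Ω
Parallel: admittances add. Y = 1/R + jωC
Y = (0.00385 + j0.0195) S
|Y| = 0.0199 S → |Z| = 1/|Y| = 50.4 Ω, ∠Z = −∠Y = -78.8°
I = V/|Z| = 178/50.4 = 3.53 A

3.53 A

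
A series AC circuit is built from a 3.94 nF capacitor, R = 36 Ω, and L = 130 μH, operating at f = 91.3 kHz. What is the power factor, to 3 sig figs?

0.0974

ω = 2πf = 573700 rad/s
X_L = ωL = 74.6 Ω
X_C = 1/(ωC) = 442 Ω
Net reactance X = X_L − X_C = -368 Ω
Z = 36.0 − j368 Ω
|Z| = √(36.0² + 368²) = 370 Ω
∠Z = arctan(-368/36.0) = -84.4°
cos φ = cos(-84.4°) = 0.0974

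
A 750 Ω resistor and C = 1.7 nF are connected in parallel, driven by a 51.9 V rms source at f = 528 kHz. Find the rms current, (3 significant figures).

ω = 2πf = 3.318e+06 rad/s
X_C = 1/(ωC) = 177 Ω
Parallel: admittances add. Y = 1/R + jωC
Y = (0.00133 + j0.00564) S
|Y| = 0.00580 S → |Z| = 1/|Y| = 173 Ω, ∠Z = −∠Y = -76.7°
I = V/|Z| = 51.9/173 = 301 mA

301 mA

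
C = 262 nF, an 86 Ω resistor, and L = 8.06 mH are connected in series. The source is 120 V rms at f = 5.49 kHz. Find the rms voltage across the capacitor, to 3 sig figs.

ω = 2πf = 34490 rad/s
X_L = ωL = 278 Ω
X_C = 1/(ωC) = 111 Ω
Net reactance X = X_L − X_C = 167 Ω
Z = 86.0 + j167 Ω
|Z| = √(86.0² + 167²) = 188 Ω
I = V/|Z| = 638 mA
V_C = I·|Z_C| = 0.638 × 111 = 70.6 V

70.6 V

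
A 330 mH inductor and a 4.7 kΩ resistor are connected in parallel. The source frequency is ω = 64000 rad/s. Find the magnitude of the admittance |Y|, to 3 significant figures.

X_L = ωL = 21100 Ω
Parallel: admittances add. Y = 1/R + 1/(jωL)
Y = (0.000213 − j4.73e-05) S
|Y| = 0.000218 S → |Z| = 1/|Y| = 4590 Ω, ∠Z = −∠Y = 12.5°

218 μS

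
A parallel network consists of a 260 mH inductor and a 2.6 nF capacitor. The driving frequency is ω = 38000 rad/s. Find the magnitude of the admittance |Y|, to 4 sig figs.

X_L = ωL = 9880 Ω
X_C = 1/(ωC) = 10120 Ω
Parallel: admittances add. Y = 1/(jωL) + jωC
Y = (0 − j2.415e-06) S
|Y| = 2.415e-06 S → |Z| = 1/|Y| = 414200 Ω, ∠Z = −∠Y = 90.00°

2.415 μS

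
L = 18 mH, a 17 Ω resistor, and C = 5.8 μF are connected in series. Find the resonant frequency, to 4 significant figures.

ω₀ = 1/√(LC) = 1/√(0.018 × 5.8e-06) = 3095 rad/s
f₀ = ω₀/(2π) = 492.6 Hz

492.6 Hz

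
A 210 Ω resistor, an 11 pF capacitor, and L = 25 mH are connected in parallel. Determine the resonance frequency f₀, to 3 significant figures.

ω₀ = 1/√(LC) = 1/√(0.025 × 1.1e-11) = 1.907e+06 rad/s
f₀ = ω₀/(2π) = 303 kHz

303 kHz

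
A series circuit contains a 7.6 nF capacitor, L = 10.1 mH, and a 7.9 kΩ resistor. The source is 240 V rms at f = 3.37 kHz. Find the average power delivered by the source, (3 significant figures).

ω = 2πf = 21170 rad/s
X_L = ωL = 214 Ω
X_C = 1/(ωC) = 6210 Ω
Net reactance X = X_L − X_C = -6000 Ω
Z = 7900 − j6000 Ω
|Z| = √(7900² + 6000²) = 9920 Ω
∠Z = arctan(-6000/7900) = -37.2°
I = V/|Z| = 24.2 mA
P = VI cos φ = 240 × 0.0242 × cos(-37.2°) = 4.62 W

4.62 W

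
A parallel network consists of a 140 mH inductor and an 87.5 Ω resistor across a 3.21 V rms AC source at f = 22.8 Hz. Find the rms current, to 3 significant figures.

164 mA

ω = 2πf = 143.3 rad/s
X_L = ωL = 20.1 Ω
Parallel: admittances add. Y = 1/R + 1/(jωL)
Y = (0.0114 − j0.0499) S
|Y| = 0.0512 S → |Z| = 1/|Y| = 19.5 Ω, ∠Z = −∠Y = 77.1°
I = V/|Z| = 3.21/19.5 = 164 mA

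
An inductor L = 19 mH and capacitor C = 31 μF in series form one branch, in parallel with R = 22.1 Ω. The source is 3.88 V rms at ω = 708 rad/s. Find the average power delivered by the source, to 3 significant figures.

X_L = ωL = 13.5 Ω
X_C = 1/(ωC) = 45.6 Ω
Branch 1: Z₁ = R = 22.1 Ω
Branch 2 (series LC): Z₂ = j(X_L − X_C) = −j32.1 Ω
Parallel: Z = Z₁Z₂/(Z₁+Z₂), |Z| = 18.2 Ω, ∠Z = -34.5°
I = V/|Z| = 213 mA
P = VI cos φ = 3.88 × 0.213 × cos(-34.5°) = 681 mW

681 mW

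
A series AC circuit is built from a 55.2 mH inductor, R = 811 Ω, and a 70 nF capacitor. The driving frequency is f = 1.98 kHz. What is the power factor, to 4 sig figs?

ω = 2πf = 12440 rad/s
X_L = ωL = 686.7 Ω
X_C = 1/(ωC) = 1148 Ω
Net reactance X = X_L − X_C = -461.6 Ω
Z = 811.0 − j461.6 Ω
|Z| = √(811.0² + 461.6²) = 933.2 Ω
∠Z = arctan(-461.6/811.0) = -29.65°
cos φ = cos(-29.65°) = 0.8691

0.8691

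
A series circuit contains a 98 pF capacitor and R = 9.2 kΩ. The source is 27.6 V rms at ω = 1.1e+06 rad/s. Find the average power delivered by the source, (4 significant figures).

41.06 mW

X_C = 1/(ωC) = 9276 Ω
Z = 9200 − j9276 Ω
|Z| = √(9200² + 9276²) = 13060 Ω
∠Z = arctan(-9276/9200) = -45.24°
I = V/|Z| = 2.113 mA
P = VI cos φ = 27.6 × 0.002113 × cos(-45.24°) = 41.06 mW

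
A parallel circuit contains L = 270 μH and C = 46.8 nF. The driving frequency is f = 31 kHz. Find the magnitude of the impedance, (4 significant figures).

ω = 2πf = 194800 rad/s
X_L = ωL = 52.59 Ω
X_C = 1/(ωC) = 109.7 Ω
Parallel: admittances add. Y = 1/(jωL) + jωC
Y = (0 − j0.009899) S
|Y| = 0.009899 S → |Z| = 1/|Y| = 101.0 Ω, ∠Z = −∠Y = 90.00°

101.0 Ω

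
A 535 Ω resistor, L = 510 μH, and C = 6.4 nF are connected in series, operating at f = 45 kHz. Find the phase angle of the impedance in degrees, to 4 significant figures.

ω = 2πf = 282700 rad/s
X_L = ωL = 144.2 Ω
X_C = 1/(ωC) = 552.6 Ω
Net reactance X = X_L − X_C = -408.4 Ω
Z = 535.0 − j408.4 Ω
|Z| = √(535.0² + 408.4²) = 673.1 Ω
∠Z = arctan(-408.4/535.0) = -37.36°

-37.36°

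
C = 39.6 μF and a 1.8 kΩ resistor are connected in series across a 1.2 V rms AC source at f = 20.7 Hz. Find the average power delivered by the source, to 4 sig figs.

ω = 2πf = 130.1 rad/s
X_C = 1/(ωC) = 194.2 Ω
Z = 1800 − j194.2 Ω
|Z| = √(1800² + 194.2²) = 1810 Ω
∠Z = arctan(-194.2/1800) = -6.156°
I = V/|Z| = 662.8 μA
P = VI cos φ = 1.2 × 0.0006628 × cos(-6.156°) = 790.8 μW

790.8 μW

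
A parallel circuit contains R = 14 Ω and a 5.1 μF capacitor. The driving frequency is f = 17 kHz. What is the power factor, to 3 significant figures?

0.130

ω = 2πf = 106800 rad/s
X_C = 1/(ωC) = 1.84 Ω
Parallel: admittances add. Y = 1/R + jωC
Y = (0.0714 + j0.545) S
|Y| = 0.549 S → |Z| = 1/|Y| = 1.82 Ω, ∠Z = −∠Y = -82.5°
cos φ = cos(-82.5°) = 0.130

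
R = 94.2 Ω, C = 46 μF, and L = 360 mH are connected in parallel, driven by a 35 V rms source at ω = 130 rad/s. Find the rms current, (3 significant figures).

654 mA

X_L = ωL = 46.8 Ω
X_C = 1/(ωC) = 167 Ω
Parallel: admittances add. Y = 1/R + 1/(jωL) + jωC
Y = (0.0106 − j0.0154) S
|Y| = 0.0187 S → |Z| = 1/|Y| = 53.5 Ω, ∠Z = −∠Y = 55.4°
I = V/|Z| = 35/53.5 = 654 mA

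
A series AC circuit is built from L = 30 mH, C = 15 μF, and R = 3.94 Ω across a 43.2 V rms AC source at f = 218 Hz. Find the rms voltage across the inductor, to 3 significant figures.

208 V

ω = 2πf = 1370 rad/s
X_L = ωL = 41.1 Ω
X_C = 1/(ωC) = 48.7 Ω
Net reactance X = X_L − X_C = -7.58 Ω
Z = 3.94 − j7.58 Ω
|Z| = √(3.94² + 7.58²) = 8.54 Ω
I = V/|Z| = 5.06 A
V_L = I·|Z_L| = 5.06 × 41.1 = 208 V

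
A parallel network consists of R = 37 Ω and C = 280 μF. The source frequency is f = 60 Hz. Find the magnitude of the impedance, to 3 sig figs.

9.18 Ω

ω = 2πf = 377.0 rad/s
X_C = 1/(ωC) = 9.47 Ω
Parallel: admittances add. Y = 1/R + jωC
Y = (0.0270 + j0.106) S
|Y| = 0.109 S → |Z| = 1/|Y| = 9.18 Ω, ∠Z = −∠Y = -75.6°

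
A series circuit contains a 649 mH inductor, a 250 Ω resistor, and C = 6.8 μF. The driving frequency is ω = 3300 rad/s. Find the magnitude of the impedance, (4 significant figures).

X_L = ωL = 2142 Ω
X_C = 1/(ωC) = 44.56 Ω
Net reactance X = X_L − X_C = 2097 Ω
Z = 250.0 + j2097 Ω
|Z| = √(250.0² + 2097²) = 2112 Ω

2112 Ω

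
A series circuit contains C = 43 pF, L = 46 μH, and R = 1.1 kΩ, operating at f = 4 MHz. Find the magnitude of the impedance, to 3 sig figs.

1120 Ω

ω = 2πf = 2.513e+07 rad/s
X_L = ωL = 1160 Ω
X_C = 1/(ωC) = 925 Ω
Net reactance X = X_L − X_C = 231 Ω
Z = 1100 + j231 Ω
|Z| = √(1100² + 231²) = 1120 Ω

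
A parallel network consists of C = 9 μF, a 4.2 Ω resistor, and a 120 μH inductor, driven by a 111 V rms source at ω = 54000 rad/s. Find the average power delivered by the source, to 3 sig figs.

2.93 kW

X_L = ωL = 6.48 Ω
X_C = 1/(ωC) = 2.06 Ω
Parallel: admittances add. Y = 1/R + 1/(jωL) + jωC
Y = (0.238 + j0.332) S
|Y| = 0.408 S → |Z| = 1/|Y| = 2.45 Ω, ∠Z = −∠Y = -54.3°
I = V/|Z| = 45.3 A
P = VI cos φ = 111 × 45.3 × cos(-54.3°) = 2.93 kW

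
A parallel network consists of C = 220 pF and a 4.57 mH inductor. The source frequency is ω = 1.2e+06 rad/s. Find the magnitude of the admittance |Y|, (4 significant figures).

X_L = ωL = 5484 Ω
X_C = 1/(ωC) = 3788 Ω
Parallel: admittances add. Y = 1/(jωL) + jωC
Y = (0 + j8.165e-05) S
|Y| = 8.165e-05 S → |Z| = 1/|Y| = 12250 Ω, ∠Z = −∠Y = -90.00°

81.65 μS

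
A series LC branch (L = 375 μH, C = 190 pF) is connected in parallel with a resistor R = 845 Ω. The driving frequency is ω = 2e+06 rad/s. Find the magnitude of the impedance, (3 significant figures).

X_L = ωL = 750 Ω
X_C = 1/(ωC) = 2630 Ω
Branch 1: Z₁ = R = 845 Ω
Branch 2 (series LC): Z₂ = j(X_L − X_C) = −j1880 Ω
Parallel: Z = Z₁Z₂/(Z₁+Z₂), |Z| = 771 Ω, ∠Z = -24.2°

771 Ω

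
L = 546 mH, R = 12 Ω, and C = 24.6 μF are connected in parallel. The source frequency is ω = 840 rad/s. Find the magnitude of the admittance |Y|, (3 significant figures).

85.4 mS

X_L = ωL = 459 Ω
X_C = 1/(ωC) = 48.4 Ω
Parallel: admittances add. Y = 1/R + 1/(jωL) + jωC
Y = (0.0833 + j0.0185) S
|Y| = 0.0854 S → |Z| = 1/|Y| = 11.7 Ω, ∠Z = −∠Y = -12.5°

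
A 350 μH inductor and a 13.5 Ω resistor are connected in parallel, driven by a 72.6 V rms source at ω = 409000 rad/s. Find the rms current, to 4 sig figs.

X_L = ωL = 143.2 Ω
Parallel: admittances add. Y = 1/R + 1/(jωL)
Y = (0.07407 − j0.006986) S
|Y| = 0.07440 S → |Z| = 1/|Y| = 13.44 Ω, ∠Z = −∠Y = 5.387°
I = V/|Z| = 72.6/13.44 = 5.402 A

5.402 A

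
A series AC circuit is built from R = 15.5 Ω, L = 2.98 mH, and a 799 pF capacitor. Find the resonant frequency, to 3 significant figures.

103 kHz

ω₀ = 1/√(LC) = 1/√(0.00298 × 7.99e-10) = 648100 rad/s
f₀ = ω₀/(2π) = 103 kHz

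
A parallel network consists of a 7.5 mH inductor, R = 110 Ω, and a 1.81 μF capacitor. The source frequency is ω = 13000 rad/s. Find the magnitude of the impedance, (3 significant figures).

62.2 Ω

X_L = ωL = 97.5 Ω
X_C = 1/(ωC) = 42.5 Ω
Parallel: admittances add. Y = 1/R + 1/(jωL) + jωC
Y = (0.00909 + j0.0133) S
|Y| = 0.0161 S → |Z| = 1/|Y| = 62.2 Ω, ∠Z = −∠Y = -55.6°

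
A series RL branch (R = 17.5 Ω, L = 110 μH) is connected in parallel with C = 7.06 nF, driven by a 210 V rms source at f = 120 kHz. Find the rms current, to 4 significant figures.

1.403 A

ω = 2πf = 754000 rad/s
X_L = ωL = 82.94 Ω
X_C = 1/(ωC) = 187.9 Ω
Branch 1 (R+jX_L): Z₁ = 17.50 + j82.94 Ω, |Z₁| = 84.76 Ω
Branch 2 (−jX_C): Z₂ = −j187.9 Ω
Parallel: Z = Z₁Z₂/(Z₁+Z₂), |Z| = 149.7 Ω, ∠Z = 68.62°
I = V/|Z| = 210/149.7 = 1.403 A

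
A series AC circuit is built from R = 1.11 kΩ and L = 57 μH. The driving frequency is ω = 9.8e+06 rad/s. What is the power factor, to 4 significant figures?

0.8933

X_L = ωL = 558.6 Ω
Z = 1110 + j558.6 Ω
|Z| = √(1110² + 558.6²) = 1243 Ω
∠Z = arctan(558.6/1110) = 26.71°
cos φ = cos(26.71°) = 0.8933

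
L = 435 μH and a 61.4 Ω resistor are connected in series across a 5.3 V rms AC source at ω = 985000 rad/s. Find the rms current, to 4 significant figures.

X_L = ωL = 428.5 Ω
Z = 61.40 + j428.5 Ω
|Z| = √(61.40² + 428.5²) = 432.9 Ω
I = V/|Z| = 5.3/432.9 = 12.24 mA

12.24 mA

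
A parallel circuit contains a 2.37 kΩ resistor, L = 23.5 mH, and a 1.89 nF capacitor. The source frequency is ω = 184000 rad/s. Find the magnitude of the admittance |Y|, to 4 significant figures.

437.7 μS

X_L = ωL = 4324 Ω
X_C = 1/(ωC) = 2876 Ω
Parallel: admittances add. Y = 1/R + 1/(jωL) + jωC
Y = (0.0004219 + j0.0001165) S
|Y| = 0.0004377 S → |Z| = 1/|Y| = 2285 Ω, ∠Z = −∠Y = -15.43°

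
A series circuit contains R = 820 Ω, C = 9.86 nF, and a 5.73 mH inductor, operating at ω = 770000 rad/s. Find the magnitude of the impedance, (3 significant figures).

X_L = ωL = 4410 Ω
X_C = 1/(ωC) = 132 Ω
Net reactance X = X_L − X_C = 4280 Ω
Z = 820 + j4280 Ω
|Z| = √(820² + 4280²) = 4360 Ω

4360 Ω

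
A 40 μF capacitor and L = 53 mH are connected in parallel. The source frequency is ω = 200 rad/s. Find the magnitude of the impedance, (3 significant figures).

11.6 Ω

X_L = ωL = 10.6 Ω
X_C = 1/(ωC) = 125 Ω
Parallel: admittances add. Y = 1/(jωL) + jωC
Y = (0 − j0.0863) S
|Y| = 0.0863 S → |Z| = 1/|Y| = 11.6 Ω, ∠Z = −∠Y = 90.0°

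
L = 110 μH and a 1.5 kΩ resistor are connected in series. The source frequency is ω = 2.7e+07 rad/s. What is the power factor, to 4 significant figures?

X_L = ωL = 2970 Ω
Z = 1500 + j2970 Ω
|Z| = √(1500² + 2970²) = 3327 Ω
∠Z = arctan(2970/1500) = 63.20°
cos φ = cos(63.20°) = 0.4508

0.4508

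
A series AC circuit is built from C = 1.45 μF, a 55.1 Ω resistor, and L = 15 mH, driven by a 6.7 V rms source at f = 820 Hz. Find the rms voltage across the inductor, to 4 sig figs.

ω = 2πf = 5152 rad/s
X_L = ωL = 77.28 Ω
X_C = 1/(ωC) = 133.9 Ω
Net reactance X = X_L − X_C = -56.57 Ω
Z = 55.10 − j56.57 Ω
|Z| = √(55.10² + 56.57²) = 78.97 Ω
I = V/|Z| = 84.84 mA
V_L = I·|Z_L| = 0.08484 × 77.28 = 6.557 V

6.557 V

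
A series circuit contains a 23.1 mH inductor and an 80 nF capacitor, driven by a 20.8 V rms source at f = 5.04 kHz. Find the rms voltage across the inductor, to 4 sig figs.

ω = 2πf = 31670 rad/s
X_L = ωL = 731.5 Ω
X_C = 1/(ωC) = 394.7 Ω
Net reactance X = X_L − X_C = 336.8 Ω
Z = j336.8 Ω
|Z| = √(0² + 336.8²) = 336.8 Ω
I = V/|Z| = 61.76 mA
V_L = I·|Z_L| = 0.06176 × 731.5 = 45.18 V

45.18 V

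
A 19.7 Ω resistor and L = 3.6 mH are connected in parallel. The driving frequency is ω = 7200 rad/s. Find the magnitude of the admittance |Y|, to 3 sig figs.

X_L = ωL = 25.9 Ω
Parallel: admittances add. Y = 1/R + 1/(jωL)
Y = (0.0508 − j0.0386) S
|Y| = 0.0638 S → |Z| = 1/|Y| = 15.7 Ω, ∠Z = −∠Y = 37.2°

63.8 mS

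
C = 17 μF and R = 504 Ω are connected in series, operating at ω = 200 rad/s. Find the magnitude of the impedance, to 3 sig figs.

584 Ω

X_C = 1/(ωC) = 294 Ω
Z = 504 − j294 Ω
|Z| = √(504² + 294²) = 584 Ω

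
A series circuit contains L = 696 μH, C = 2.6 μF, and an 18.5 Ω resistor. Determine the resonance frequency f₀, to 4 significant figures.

ω₀ = 1/√(LC) = 1/√(0.000696 × 2.6e-06) = 23510 rad/s
f₀ = ω₀/(2π) = 3.741 kHz

3.741 kHz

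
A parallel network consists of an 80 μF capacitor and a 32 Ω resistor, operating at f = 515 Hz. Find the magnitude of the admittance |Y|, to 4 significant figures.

ω = 2πf = 3236 rad/s
X_C = 1/(ωC) = 3.863 Ω
Parallel: admittances add. Y = 1/R + jωC
Y = (0.03125 + j0.2589) S
|Y| = 0.2607 S → |Z| = 1/|Y| = 3.835 Ω, ∠Z = −∠Y = -83.12°

260.7 mS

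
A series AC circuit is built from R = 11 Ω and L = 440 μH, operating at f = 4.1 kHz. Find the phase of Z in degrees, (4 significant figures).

ω = 2πf = 25760 rad/s
X_L = ωL = 11.33 Ω
Z = 11.00 + j11.33 Ω
|Z| = √(11.00² + 11.33²) = 15.79 Ω
∠Z = arctan(11.33/11.00) = 45.86°

45.86°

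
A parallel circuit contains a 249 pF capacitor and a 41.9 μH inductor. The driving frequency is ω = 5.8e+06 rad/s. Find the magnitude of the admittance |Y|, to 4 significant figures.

2.671 mS

X_L = ωL = 243.0 Ω
X_C = 1/(ωC) = 692.4 Ω
Parallel: admittances add. Y = 1/(jωL) + jωC
Y = (0 − j0.002671) S
|Y| = 0.002671 S → |Z| = 1/|Y| = 374.4 Ω, ∠Z = −∠Y = 90.00°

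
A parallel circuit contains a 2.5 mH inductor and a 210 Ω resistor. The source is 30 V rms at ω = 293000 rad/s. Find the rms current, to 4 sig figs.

148.6 mA

X_L = ωL = 732.5 Ω
Parallel: admittances add. Y = 1/R + 1/(jωL)
Y = (0.004762 − j0.001365) S
|Y| = 0.004954 S → |Z| = 1/|Y| = 201.9 Ω, ∠Z = −∠Y = 16.00°
I = V/|Z| = 30/201.9 = 148.6 mA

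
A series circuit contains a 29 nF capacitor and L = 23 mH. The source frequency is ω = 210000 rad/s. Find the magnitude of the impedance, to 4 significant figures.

4666 Ω

X_L = ωL = 4830 Ω
X_C = 1/(ωC) = 164.2 Ω
Net reactance X = X_L − X_C = 4666 Ω
Z = j4666 Ω
|Z| = √(0² + 4666²) = 4666 Ω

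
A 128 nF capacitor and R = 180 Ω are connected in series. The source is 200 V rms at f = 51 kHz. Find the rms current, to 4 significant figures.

ω = 2πf = 320400 rad/s
X_C = 1/(ωC) = 24.38 Ω
Z = 180.0 − j24.38 Ω
|Z| = √(180.0² + 24.38²) = 181.6 Ω
I = V/|Z| = 200/181.6 = 1.101 A

1.101 A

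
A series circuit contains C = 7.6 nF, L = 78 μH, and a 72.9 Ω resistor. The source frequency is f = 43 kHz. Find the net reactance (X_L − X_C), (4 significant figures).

-465.9 Ω

ω = 2πf = 270200 rad/s
X_L = ωL = 21.07 Ω
X_C = 1/(ωC) = 487.0 Ω
X = 21.07 − 487.0 = -465.9 Ω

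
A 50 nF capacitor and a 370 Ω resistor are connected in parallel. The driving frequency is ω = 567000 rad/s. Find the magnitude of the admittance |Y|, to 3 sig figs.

X_C = 1/(ωC) = 35.3 Ω
Parallel: admittances add. Y = 1/R + jωC
Y = (0.00270 + j0.0284) S
|Y| = 0.0285 S → |Z| = 1/|Y| = 35.1 Ω, ∠Z = −∠Y = -84.6°

28.5 mS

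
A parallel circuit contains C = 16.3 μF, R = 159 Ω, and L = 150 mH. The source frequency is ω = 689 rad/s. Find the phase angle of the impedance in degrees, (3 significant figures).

-13.9°

X_L = ωL = 103 Ω
X_C = 1/(ωC) = 89.0 Ω
Parallel: admittances add. Y = 1/R + 1/(jωL) + jωC
Y = (0.00629 + j0.00155) S
|Y| = 0.00648 S → |Z| = 1/|Y| = 154 Ω, ∠Z = −∠Y = -13.9°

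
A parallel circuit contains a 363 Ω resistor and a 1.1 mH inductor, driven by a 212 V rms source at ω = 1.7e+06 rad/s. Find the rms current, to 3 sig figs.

X_L = ωL = 1870 Ω
Parallel: admittances add. Y = 1/R + 1/(jωL)
Y = (0.00275 − j0.000535) S
|Y| = 0.00281 S → |Z| = 1/|Y| = 356 Ω, ∠Z = −∠Y = 11.0°
I = V/|Z| = 212/356 = 595 mA

595 mA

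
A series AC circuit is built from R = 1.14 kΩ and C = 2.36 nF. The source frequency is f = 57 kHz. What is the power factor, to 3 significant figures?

ω = 2πf = 358100 rad/s
X_C = 1/(ωC) = 1180 Ω
Z = 1140 − j1180 Ω
|Z| = √(1140² + 1180²) = 1640 Ω
∠Z = arctan(-1180/1140) = -46.1°
cos φ = cos(-46.1°) = 0.694

0.694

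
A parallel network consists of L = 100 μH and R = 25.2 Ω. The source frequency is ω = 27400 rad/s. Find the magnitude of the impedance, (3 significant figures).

2.72 Ω

X_L = ωL = 2.74 Ω
Parallel: admittances add. Y = 1/R + 1/(jωL)
Y = (0.0397 − j0.365) S
|Y| = 0.367 S → |Z| = 1/|Y| = 2.72 Ω, ∠Z = −∠Y = 83.8°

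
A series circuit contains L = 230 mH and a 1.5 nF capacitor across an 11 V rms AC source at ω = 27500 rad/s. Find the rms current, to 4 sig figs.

613.9 μA

X_L = ωL = 6325 Ω
X_C = 1/(ωC) = 24240 Ω
Net reactance X = X_L − X_C = -17920 Ω
Z = − j17920 Ω
|Z| = √(0² + 17920²) = 17920 Ω
I = V/|Z| = 11/17920 = 613.9 μA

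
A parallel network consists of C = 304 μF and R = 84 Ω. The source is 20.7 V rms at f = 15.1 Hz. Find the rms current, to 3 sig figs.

ω = 2πf = 94.88 rad/s
X_C = 1/(ωC) = 34.7 Ω
Parallel: admittances add. Y = 1/R + jωC
Y = (0.0119 + j0.0288) S
|Y| = 0.0312 S → |Z| = 1/|Y| = 32.0 Ω, ∠Z = −∠Y = -67.6°
I = V/|Z| = 20.7/32.0 = 646 mA

646 mA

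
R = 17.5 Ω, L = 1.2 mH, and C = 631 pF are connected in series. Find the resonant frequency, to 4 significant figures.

ω₀ = 1/√(LC) = 1/√(0.0012 × 6.31e-10) = 1.149e+06 rad/s
f₀ = ω₀/(2π) = 182.9 kHz

182.9 kHz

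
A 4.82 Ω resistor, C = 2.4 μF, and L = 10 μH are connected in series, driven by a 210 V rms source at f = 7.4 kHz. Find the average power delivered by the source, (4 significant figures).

ω = 2πf = 46500 rad/s
X_L = ωL = 0.4650 Ω
X_C = 1/(ωC) = 8.961 Ω
Net reactance X = X_L − X_C = -8.496 Ω
Z = 4.820 − j8.496 Ω
|Z| = √(4.820² + 8.496²) = 9.768 Ω
∠Z = arctan(-8.496/4.820) = -60.43°
I = V/|Z| = 21.50 A
P = VI cos φ = 210 × 21.50 × cos(-60.43°) = 2.228 kW

2.228 kW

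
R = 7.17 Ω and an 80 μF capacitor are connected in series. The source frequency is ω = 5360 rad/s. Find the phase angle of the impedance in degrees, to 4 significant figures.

-18.02°

X_C = 1/(ωC) = 2.332 Ω
Z = 7.170 − j2.332 Ω
|Z| = √(7.170² + 2.332²) = 7.540 Ω
∠Z = arctan(-2.332/7.170) = -18.02°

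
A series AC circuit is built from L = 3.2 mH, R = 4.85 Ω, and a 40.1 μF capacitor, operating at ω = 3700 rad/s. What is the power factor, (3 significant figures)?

0.689

X_L = ωL = 11.8 Ω
X_C = 1/(ωC) = 6.74 Ω
Net reactance X = X_L − X_C = 5.10 Ω
Z = 4.85 + j5.10 Ω
|Z| = √(4.85² + 5.10²) = 7.04 Ω
∠Z = arctan(5.10/4.85) = 46.4°
cos φ = cos(46.4°) = 0.689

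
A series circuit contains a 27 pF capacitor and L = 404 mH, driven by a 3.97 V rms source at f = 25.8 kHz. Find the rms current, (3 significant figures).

ω = 2πf = 162100 rad/s
X_L = ωL = 65500 Ω
X_C = 1/(ωC) = 228000 Ω
Net reactance X = X_L − X_C = -163000 Ω
Z = − j163000 Ω
|Z| = √(0² + 163000²) = 163000 Ω
I = V/|Z| = 3.97/163000 = 24.4 μA

24.4 μA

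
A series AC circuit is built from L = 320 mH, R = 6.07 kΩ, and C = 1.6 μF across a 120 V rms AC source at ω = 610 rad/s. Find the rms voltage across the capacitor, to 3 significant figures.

X_L = ωL = 195 Ω
X_C = 1/(ωC) = 1020 Ω
Net reactance X = X_L − X_C = -829 Ω
Z = 6070 − j829 Ω
|Z| = √(6070² + 829²) = 6130 Ω
I = V/|Z| = 19.6 mA
V_C = I·|Z_C| = 0.0196 × 1020 = 20.1 V

20.1 V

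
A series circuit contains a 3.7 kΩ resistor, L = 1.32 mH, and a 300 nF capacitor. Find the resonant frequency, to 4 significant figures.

ω₀ = 1/√(LC) = 1/√(0.00132 × 3e-07) = 50250 rad/s
f₀ = ω₀/(2π) = 7.998 kHz

7.998 kHz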